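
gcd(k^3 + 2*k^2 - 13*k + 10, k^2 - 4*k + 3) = k - 1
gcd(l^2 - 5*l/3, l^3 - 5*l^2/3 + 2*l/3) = l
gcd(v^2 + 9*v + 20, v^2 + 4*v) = v + 4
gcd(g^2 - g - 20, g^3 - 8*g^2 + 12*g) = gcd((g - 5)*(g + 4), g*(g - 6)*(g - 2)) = 1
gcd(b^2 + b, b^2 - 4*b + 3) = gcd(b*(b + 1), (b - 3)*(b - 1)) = 1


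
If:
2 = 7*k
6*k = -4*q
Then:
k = 2/7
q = -3/7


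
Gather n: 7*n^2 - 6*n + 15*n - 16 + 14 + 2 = 7*n^2 + 9*n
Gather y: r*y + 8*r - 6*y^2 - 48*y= 8*r - 6*y^2 + y*(r - 48)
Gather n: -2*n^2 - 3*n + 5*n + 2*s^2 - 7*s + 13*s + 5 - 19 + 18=-2*n^2 + 2*n + 2*s^2 + 6*s + 4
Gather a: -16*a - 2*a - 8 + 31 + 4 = 27 - 18*a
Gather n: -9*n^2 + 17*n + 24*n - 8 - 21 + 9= -9*n^2 + 41*n - 20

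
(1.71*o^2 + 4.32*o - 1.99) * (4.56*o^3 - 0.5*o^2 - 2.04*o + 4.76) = 7.7976*o^5 + 18.8442*o^4 - 14.7228*o^3 + 0.321799999999999*o^2 + 24.6228*o - 9.4724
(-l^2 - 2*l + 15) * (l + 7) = -l^3 - 9*l^2 + l + 105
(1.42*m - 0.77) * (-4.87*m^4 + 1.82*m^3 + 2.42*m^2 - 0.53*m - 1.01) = -6.9154*m^5 + 6.3343*m^4 + 2.035*m^3 - 2.616*m^2 - 1.0261*m + 0.7777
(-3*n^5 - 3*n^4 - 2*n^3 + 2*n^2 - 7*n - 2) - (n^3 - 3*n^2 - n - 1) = -3*n^5 - 3*n^4 - 3*n^3 + 5*n^2 - 6*n - 1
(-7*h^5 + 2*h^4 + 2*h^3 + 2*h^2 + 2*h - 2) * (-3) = 21*h^5 - 6*h^4 - 6*h^3 - 6*h^2 - 6*h + 6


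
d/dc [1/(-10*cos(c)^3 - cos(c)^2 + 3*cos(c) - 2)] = (-30*cos(c)^2 - 2*cos(c) + 3)*sin(c)/(10*cos(c)^3 + cos(c)^2 - 3*cos(c) + 2)^2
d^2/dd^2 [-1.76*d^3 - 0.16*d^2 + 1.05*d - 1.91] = -10.56*d - 0.32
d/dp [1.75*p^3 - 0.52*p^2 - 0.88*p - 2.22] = 5.25*p^2 - 1.04*p - 0.88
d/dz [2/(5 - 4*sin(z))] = 8*cos(z)/(4*sin(z) - 5)^2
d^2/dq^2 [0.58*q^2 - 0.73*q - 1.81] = 1.16000000000000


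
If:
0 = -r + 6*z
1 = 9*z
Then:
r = 2/3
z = 1/9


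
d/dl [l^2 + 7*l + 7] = 2*l + 7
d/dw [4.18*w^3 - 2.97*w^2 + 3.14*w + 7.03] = 12.54*w^2 - 5.94*w + 3.14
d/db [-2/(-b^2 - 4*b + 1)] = 4*(-b - 2)/(b^2 + 4*b - 1)^2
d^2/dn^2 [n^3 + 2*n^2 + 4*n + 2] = 6*n + 4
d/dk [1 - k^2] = -2*k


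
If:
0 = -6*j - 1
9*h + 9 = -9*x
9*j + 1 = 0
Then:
No Solution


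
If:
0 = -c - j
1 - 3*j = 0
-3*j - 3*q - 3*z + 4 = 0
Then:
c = -1/3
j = 1/3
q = 1 - z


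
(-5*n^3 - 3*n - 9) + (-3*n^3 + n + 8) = -8*n^3 - 2*n - 1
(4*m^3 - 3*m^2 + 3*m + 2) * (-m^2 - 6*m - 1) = -4*m^5 - 21*m^4 + 11*m^3 - 17*m^2 - 15*m - 2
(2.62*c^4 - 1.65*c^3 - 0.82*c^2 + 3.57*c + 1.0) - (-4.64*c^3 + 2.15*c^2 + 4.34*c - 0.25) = 2.62*c^4 + 2.99*c^3 - 2.97*c^2 - 0.77*c + 1.25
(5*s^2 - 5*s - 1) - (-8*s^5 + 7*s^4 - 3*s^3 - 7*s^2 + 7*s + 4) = 8*s^5 - 7*s^4 + 3*s^3 + 12*s^2 - 12*s - 5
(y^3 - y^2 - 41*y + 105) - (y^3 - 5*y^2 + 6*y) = 4*y^2 - 47*y + 105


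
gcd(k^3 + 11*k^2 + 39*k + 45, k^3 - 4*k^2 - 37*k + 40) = k + 5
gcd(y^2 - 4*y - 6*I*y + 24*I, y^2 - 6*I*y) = y - 6*I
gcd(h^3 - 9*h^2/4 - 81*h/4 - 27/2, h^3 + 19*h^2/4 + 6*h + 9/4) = h^2 + 15*h/4 + 9/4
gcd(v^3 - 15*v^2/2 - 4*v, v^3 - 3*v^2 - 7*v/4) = v^2 + v/2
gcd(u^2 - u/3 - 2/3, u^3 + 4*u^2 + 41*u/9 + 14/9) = u + 2/3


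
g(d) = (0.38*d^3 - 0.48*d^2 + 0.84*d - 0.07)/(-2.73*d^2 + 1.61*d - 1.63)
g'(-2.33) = -0.13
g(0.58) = -0.20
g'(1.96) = -0.08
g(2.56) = -0.34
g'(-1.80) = -0.13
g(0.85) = -0.24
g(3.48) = -0.45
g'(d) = (5.46*d - 1.61)*(0.38*d^3 - 0.48*d^2 + 0.84*d - 0.07)/(-2.73*d^2 + 1.61*d - 1.63)^2 + (1.14*d^2 - 0.96*d + 0.84)/(-2.73*d^2 + 1.61*d - 1.63)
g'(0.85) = -0.06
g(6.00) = -0.77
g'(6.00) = -0.13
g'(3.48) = -0.12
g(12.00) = -1.59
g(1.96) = -0.29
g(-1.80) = 0.40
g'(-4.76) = -0.13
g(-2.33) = 0.47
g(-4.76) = 0.79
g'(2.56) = -0.10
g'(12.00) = -0.14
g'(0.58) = -0.22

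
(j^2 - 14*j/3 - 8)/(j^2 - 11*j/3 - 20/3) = (j - 6)/(j - 5)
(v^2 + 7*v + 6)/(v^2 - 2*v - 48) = (v + 1)/(v - 8)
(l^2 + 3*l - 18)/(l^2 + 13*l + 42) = (l - 3)/(l + 7)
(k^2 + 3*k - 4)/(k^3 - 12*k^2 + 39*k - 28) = (k + 4)/(k^2 - 11*k + 28)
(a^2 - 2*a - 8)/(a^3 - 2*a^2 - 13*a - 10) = (a - 4)/(a^2 - 4*a - 5)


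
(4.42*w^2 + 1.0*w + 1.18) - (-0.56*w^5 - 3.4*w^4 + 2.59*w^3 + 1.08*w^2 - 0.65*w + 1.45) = 0.56*w^5 + 3.4*w^4 - 2.59*w^3 + 3.34*w^2 + 1.65*w - 0.27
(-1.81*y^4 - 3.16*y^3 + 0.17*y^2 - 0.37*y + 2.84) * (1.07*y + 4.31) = -1.9367*y^5 - 11.1823*y^4 - 13.4377*y^3 + 0.3368*y^2 + 1.4441*y + 12.2404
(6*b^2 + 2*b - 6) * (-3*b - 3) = -18*b^3 - 24*b^2 + 12*b + 18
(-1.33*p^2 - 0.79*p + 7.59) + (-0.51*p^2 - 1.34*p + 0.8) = -1.84*p^2 - 2.13*p + 8.39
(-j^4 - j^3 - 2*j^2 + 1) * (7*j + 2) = -7*j^5 - 9*j^4 - 16*j^3 - 4*j^2 + 7*j + 2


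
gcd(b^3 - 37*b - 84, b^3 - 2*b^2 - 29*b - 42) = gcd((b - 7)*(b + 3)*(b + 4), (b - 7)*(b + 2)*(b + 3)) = b^2 - 4*b - 21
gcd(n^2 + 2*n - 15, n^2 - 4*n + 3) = n - 3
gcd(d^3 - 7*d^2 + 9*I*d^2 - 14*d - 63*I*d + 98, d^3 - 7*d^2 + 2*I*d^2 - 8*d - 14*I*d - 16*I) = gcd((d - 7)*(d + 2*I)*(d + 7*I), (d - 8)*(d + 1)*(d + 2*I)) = d + 2*I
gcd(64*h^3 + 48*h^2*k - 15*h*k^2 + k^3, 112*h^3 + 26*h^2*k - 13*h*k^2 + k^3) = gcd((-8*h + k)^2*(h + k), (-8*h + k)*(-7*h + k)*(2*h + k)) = 8*h - k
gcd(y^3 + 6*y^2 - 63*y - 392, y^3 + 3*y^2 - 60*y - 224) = y^2 - y - 56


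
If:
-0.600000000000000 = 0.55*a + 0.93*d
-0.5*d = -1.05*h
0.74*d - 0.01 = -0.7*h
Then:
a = -1.11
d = 0.01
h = 0.00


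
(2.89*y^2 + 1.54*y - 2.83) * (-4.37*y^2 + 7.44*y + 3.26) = -12.6293*y^4 + 14.7718*y^3 + 33.2461*y^2 - 16.0348*y - 9.2258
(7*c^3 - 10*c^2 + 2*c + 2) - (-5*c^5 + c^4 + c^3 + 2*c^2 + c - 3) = 5*c^5 - c^4 + 6*c^3 - 12*c^2 + c + 5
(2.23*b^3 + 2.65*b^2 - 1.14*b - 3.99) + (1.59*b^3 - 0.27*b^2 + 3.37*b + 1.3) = 3.82*b^3 + 2.38*b^2 + 2.23*b - 2.69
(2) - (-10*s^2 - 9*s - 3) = 10*s^2 + 9*s + 5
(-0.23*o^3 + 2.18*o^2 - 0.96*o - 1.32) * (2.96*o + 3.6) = -0.6808*o^4 + 5.6248*o^3 + 5.0064*o^2 - 7.3632*o - 4.752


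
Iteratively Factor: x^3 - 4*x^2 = (x)*(x^2 - 4*x) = x*(x - 4)*(x)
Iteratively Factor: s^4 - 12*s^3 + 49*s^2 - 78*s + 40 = (s - 2)*(s^3 - 10*s^2 + 29*s - 20) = (s - 4)*(s - 2)*(s^2 - 6*s + 5) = (s - 5)*(s - 4)*(s - 2)*(s - 1)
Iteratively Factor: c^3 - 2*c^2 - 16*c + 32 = (c + 4)*(c^2 - 6*c + 8) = (c - 4)*(c + 4)*(c - 2)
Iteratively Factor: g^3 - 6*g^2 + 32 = (g + 2)*(g^2 - 8*g + 16) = (g - 4)*(g + 2)*(g - 4)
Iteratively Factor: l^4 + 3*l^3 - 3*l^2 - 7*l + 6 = (l - 1)*(l^3 + 4*l^2 + l - 6) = (l - 1)*(l + 2)*(l^2 + 2*l - 3) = (l - 1)*(l + 2)*(l + 3)*(l - 1)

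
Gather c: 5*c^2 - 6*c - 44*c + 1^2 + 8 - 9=5*c^2 - 50*c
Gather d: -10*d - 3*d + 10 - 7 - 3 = -13*d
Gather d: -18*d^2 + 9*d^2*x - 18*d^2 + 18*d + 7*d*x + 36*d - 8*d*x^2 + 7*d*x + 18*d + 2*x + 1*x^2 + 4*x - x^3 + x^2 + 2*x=d^2*(9*x - 36) + d*(-8*x^2 + 14*x + 72) - x^3 + 2*x^2 + 8*x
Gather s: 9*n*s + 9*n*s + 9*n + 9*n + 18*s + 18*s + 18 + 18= 18*n + s*(18*n + 36) + 36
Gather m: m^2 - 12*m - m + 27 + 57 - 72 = m^2 - 13*m + 12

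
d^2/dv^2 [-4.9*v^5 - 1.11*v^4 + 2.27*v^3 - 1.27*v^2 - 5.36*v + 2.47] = -98.0*v^3 - 13.32*v^2 + 13.62*v - 2.54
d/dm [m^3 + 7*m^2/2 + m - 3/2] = 3*m^2 + 7*m + 1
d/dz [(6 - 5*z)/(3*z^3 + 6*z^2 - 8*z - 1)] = (30*z^3 - 24*z^2 - 72*z + 53)/(9*z^6 + 36*z^5 - 12*z^4 - 102*z^3 + 52*z^2 + 16*z + 1)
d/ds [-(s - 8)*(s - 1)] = 9 - 2*s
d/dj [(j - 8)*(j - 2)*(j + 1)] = 3*j^2 - 18*j + 6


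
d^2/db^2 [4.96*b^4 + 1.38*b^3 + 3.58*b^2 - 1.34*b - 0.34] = 59.52*b^2 + 8.28*b + 7.16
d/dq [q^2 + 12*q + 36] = 2*q + 12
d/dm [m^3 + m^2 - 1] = m*(3*m + 2)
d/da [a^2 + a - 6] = 2*a + 1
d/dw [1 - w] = -1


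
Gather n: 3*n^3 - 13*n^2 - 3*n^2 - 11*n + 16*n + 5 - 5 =3*n^3 - 16*n^2 + 5*n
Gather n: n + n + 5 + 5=2*n + 10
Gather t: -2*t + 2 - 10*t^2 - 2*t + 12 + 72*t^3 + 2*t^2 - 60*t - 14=72*t^3 - 8*t^2 - 64*t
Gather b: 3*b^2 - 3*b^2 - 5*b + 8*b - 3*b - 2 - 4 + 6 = 0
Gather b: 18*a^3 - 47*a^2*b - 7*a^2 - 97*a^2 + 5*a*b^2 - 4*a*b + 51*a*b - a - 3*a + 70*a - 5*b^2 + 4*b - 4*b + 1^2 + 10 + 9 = 18*a^3 - 104*a^2 + 66*a + b^2*(5*a - 5) + b*(-47*a^2 + 47*a) + 20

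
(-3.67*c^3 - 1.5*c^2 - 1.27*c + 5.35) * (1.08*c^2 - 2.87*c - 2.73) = -3.9636*c^5 + 8.9129*c^4 + 12.9525*c^3 + 13.5179*c^2 - 11.8874*c - 14.6055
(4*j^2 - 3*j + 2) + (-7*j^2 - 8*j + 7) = -3*j^2 - 11*j + 9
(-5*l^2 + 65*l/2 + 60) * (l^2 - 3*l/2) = -5*l^4 + 40*l^3 + 45*l^2/4 - 90*l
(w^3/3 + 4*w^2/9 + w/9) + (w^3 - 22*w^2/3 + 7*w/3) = 4*w^3/3 - 62*w^2/9 + 22*w/9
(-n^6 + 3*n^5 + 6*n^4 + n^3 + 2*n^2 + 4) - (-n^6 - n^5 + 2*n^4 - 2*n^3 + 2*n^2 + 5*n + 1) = 4*n^5 + 4*n^4 + 3*n^3 - 5*n + 3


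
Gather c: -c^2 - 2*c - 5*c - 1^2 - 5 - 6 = -c^2 - 7*c - 12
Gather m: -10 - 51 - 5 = -66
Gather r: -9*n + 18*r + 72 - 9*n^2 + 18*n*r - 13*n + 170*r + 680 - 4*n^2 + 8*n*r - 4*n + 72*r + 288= -13*n^2 - 26*n + r*(26*n + 260) + 1040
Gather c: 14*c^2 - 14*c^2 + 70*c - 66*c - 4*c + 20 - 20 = 0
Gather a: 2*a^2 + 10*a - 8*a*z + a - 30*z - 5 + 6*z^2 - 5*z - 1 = 2*a^2 + a*(11 - 8*z) + 6*z^2 - 35*z - 6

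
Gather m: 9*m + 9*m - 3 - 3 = 18*m - 6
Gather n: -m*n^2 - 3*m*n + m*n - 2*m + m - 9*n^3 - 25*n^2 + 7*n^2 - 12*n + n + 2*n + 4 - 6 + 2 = -m - 9*n^3 + n^2*(-m - 18) + n*(-2*m - 9)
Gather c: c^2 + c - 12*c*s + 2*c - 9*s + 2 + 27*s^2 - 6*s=c^2 + c*(3 - 12*s) + 27*s^2 - 15*s + 2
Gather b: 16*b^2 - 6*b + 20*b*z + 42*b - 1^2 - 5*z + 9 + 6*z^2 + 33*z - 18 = 16*b^2 + b*(20*z + 36) + 6*z^2 + 28*z - 10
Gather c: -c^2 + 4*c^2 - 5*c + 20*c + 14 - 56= 3*c^2 + 15*c - 42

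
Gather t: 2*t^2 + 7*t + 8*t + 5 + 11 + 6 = 2*t^2 + 15*t + 22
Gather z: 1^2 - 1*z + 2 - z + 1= 4 - 2*z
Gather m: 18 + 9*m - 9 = 9*m + 9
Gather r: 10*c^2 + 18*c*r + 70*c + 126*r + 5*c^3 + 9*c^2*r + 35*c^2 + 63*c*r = 5*c^3 + 45*c^2 + 70*c + r*(9*c^2 + 81*c + 126)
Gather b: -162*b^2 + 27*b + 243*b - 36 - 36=-162*b^2 + 270*b - 72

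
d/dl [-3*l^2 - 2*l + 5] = -6*l - 2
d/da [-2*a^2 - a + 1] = -4*a - 1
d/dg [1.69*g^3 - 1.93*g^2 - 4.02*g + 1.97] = 5.07*g^2 - 3.86*g - 4.02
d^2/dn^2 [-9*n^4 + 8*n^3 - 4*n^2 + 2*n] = -108*n^2 + 48*n - 8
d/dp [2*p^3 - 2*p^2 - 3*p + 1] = 6*p^2 - 4*p - 3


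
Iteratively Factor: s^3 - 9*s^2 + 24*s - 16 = (s - 1)*(s^2 - 8*s + 16) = (s - 4)*(s - 1)*(s - 4)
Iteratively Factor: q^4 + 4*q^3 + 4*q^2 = (q + 2)*(q^3 + 2*q^2) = q*(q + 2)*(q^2 + 2*q) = q*(q + 2)^2*(q)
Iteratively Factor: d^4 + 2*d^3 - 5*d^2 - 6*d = (d + 3)*(d^3 - d^2 - 2*d) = (d + 1)*(d + 3)*(d^2 - 2*d) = d*(d + 1)*(d + 3)*(d - 2)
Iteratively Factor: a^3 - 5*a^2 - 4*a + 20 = (a - 2)*(a^2 - 3*a - 10) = (a - 2)*(a + 2)*(a - 5)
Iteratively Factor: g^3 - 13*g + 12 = (g - 1)*(g^2 + g - 12) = (g - 3)*(g - 1)*(g + 4)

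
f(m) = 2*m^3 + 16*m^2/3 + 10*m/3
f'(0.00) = 3.33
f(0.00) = 0.00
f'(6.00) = 283.33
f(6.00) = 644.00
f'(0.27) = 6.65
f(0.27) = 1.33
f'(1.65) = 37.27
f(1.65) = 29.00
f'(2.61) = 72.05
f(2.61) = 80.59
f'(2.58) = 70.79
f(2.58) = 78.45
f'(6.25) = 304.38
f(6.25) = 717.45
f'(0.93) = 18.44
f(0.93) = 9.32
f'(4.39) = 165.79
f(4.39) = 286.63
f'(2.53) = 68.73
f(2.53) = 74.96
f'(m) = 6*m^2 + 32*m/3 + 10/3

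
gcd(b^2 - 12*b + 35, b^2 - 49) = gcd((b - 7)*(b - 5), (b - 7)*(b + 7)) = b - 7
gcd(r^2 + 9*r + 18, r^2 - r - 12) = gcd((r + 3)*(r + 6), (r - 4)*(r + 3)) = r + 3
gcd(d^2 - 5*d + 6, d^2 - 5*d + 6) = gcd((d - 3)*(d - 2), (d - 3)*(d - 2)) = d^2 - 5*d + 6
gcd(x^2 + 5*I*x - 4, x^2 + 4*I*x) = x + 4*I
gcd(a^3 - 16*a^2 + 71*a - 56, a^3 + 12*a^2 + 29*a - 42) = a - 1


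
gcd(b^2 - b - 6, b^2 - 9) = b - 3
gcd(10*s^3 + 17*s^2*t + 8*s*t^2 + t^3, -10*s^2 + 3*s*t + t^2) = 5*s + t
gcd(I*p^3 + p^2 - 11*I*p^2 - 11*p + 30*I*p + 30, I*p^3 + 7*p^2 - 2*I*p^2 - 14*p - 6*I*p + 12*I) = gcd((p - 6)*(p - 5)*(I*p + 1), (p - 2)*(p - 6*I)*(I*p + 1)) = p - I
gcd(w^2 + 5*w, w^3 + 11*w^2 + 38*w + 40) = w + 5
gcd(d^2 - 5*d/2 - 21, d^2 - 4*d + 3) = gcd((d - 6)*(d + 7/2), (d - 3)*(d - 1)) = 1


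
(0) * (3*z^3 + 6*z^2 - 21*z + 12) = 0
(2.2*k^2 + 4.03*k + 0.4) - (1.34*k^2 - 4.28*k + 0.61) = 0.86*k^2 + 8.31*k - 0.21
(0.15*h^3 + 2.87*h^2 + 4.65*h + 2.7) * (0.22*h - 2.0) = 0.033*h^4 + 0.3314*h^3 - 4.717*h^2 - 8.706*h - 5.4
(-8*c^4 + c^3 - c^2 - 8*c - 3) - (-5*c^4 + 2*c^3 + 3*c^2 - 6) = -3*c^4 - c^3 - 4*c^2 - 8*c + 3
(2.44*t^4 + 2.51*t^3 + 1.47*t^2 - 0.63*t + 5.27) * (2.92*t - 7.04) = 7.1248*t^5 - 9.8484*t^4 - 13.378*t^3 - 12.1884*t^2 + 19.8236*t - 37.1008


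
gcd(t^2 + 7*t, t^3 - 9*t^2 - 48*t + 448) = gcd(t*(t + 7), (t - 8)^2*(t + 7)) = t + 7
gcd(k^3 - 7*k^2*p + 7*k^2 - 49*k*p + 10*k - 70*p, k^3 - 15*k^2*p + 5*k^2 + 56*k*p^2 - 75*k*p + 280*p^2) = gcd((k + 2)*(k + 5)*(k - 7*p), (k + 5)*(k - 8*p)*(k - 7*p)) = -k^2 + 7*k*p - 5*k + 35*p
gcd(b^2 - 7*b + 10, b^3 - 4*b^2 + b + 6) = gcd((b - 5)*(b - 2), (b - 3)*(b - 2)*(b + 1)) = b - 2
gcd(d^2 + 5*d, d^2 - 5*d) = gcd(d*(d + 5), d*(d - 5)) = d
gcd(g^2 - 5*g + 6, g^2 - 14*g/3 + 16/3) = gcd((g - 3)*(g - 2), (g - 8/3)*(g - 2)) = g - 2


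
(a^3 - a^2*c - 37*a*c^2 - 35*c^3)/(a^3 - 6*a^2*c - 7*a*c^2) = (a + 5*c)/a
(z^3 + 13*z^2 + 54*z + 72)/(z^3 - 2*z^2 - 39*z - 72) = (z^2 + 10*z + 24)/(z^2 - 5*z - 24)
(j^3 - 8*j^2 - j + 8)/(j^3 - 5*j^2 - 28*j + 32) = (j + 1)/(j + 4)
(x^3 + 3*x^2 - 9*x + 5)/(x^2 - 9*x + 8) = (x^2 + 4*x - 5)/(x - 8)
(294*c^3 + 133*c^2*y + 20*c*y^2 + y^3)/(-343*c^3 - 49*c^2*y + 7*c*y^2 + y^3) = (6*c + y)/(-7*c + y)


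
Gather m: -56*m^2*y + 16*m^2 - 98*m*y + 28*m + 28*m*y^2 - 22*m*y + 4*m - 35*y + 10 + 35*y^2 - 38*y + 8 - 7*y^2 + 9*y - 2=m^2*(16 - 56*y) + m*(28*y^2 - 120*y + 32) + 28*y^2 - 64*y + 16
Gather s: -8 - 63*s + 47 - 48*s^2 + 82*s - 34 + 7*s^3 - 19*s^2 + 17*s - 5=7*s^3 - 67*s^2 + 36*s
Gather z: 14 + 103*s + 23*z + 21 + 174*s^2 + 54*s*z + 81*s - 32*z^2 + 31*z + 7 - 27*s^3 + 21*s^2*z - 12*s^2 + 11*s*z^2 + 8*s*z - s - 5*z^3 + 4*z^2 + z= -27*s^3 + 162*s^2 + 183*s - 5*z^3 + z^2*(11*s - 28) + z*(21*s^2 + 62*s + 55) + 42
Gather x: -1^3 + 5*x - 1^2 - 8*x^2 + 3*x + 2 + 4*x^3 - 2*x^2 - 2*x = 4*x^3 - 10*x^2 + 6*x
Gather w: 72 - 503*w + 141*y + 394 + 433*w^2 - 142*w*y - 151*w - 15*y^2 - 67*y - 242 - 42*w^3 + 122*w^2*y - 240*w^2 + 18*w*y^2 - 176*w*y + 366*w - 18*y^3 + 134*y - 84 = -42*w^3 + w^2*(122*y + 193) + w*(18*y^2 - 318*y - 288) - 18*y^3 - 15*y^2 + 208*y + 140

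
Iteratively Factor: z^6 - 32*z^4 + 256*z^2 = (z + 4)*(z^5 - 4*z^4 - 16*z^3 + 64*z^2) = (z - 4)*(z + 4)*(z^4 - 16*z^2) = (z - 4)*(z + 4)^2*(z^3 - 4*z^2) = z*(z - 4)*(z + 4)^2*(z^2 - 4*z) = z*(z - 4)^2*(z + 4)^2*(z)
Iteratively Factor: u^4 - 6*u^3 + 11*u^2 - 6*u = (u - 3)*(u^3 - 3*u^2 + 2*u) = (u - 3)*(u - 1)*(u^2 - 2*u) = u*(u - 3)*(u - 1)*(u - 2)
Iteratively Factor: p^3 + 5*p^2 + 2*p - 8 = (p + 4)*(p^2 + p - 2) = (p + 2)*(p + 4)*(p - 1)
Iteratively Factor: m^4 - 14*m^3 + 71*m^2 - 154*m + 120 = (m - 2)*(m^3 - 12*m^2 + 47*m - 60) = (m - 5)*(m - 2)*(m^2 - 7*m + 12) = (m - 5)*(m - 4)*(m - 2)*(m - 3)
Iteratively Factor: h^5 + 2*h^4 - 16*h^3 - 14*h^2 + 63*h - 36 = (h + 4)*(h^4 - 2*h^3 - 8*h^2 + 18*h - 9) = (h - 1)*(h + 4)*(h^3 - h^2 - 9*h + 9) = (h - 1)*(h + 3)*(h + 4)*(h^2 - 4*h + 3) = (h - 1)^2*(h + 3)*(h + 4)*(h - 3)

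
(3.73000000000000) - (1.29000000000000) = 2.44000000000000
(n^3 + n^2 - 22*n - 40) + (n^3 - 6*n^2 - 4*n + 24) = 2*n^3 - 5*n^2 - 26*n - 16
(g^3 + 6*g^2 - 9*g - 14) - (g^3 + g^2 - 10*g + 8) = 5*g^2 + g - 22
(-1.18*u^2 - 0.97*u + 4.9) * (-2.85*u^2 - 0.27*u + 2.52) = 3.363*u^4 + 3.0831*u^3 - 16.6767*u^2 - 3.7674*u + 12.348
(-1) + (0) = -1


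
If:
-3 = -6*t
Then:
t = 1/2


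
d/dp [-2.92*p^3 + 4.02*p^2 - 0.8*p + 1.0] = -8.76*p^2 + 8.04*p - 0.8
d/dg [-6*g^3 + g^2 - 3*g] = -18*g^2 + 2*g - 3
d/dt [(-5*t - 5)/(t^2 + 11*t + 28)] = 5*(t^2 + 2*t - 17)/(t^4 + 22*t^3 + 177*t^2 + 616*t + 784)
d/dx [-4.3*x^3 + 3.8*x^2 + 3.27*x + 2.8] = -12.9*x^2 + 7.6*x + 3.27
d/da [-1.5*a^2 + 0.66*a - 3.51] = 0.66 - 3.0*a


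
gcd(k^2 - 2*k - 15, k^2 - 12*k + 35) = k - 5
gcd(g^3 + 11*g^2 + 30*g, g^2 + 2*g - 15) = g + 5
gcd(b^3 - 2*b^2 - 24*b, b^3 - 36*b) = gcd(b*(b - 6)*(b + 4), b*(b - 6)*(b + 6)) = b^2 - 6*b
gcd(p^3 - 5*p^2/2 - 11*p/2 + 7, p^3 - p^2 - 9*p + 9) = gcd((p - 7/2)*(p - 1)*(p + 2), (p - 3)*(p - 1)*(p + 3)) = p - 1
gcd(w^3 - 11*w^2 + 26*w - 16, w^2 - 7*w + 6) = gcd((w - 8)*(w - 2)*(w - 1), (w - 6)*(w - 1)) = w - 1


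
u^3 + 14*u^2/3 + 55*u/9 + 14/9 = (u + 1/3)*(u + 2)*(u + 7/3)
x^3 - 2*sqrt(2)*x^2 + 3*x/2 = x*(x - 3*sqrt(2)/2)*(x - sqrt(2)/2)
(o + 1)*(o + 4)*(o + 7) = o^3 + 12*o^2 + 39*o + 28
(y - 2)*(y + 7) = y^2 + 5*y - 14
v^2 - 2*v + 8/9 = (v - 4/3)*(v - 2/3)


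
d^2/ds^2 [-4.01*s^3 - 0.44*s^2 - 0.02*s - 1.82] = -24.06*s - 0.88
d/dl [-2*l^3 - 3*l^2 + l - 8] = -6*l^2 - 6*l + 1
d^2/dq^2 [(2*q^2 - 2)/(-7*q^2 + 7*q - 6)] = 4*(-49*q^3 + 273*q^2 - 147*q - 29)/(343*q^6 - 1029*q^5 + 1911*q^4 - 2107*q^3 + 1638*q^2 - 756*q + 216)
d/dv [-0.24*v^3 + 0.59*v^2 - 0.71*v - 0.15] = -0.72*v^2 + 1.18*v - 0.71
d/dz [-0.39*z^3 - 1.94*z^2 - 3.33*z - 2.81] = -1.17*z^2 - 3.88*z - 3.33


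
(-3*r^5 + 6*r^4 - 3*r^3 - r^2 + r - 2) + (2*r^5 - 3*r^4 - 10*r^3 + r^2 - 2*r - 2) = -r^5 + 3*r^4 - 13*r^3 - r - 4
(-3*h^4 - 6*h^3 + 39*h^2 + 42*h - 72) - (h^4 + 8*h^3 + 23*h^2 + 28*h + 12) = -4*h^4 - 14*h^3 + 16*h^2 + 14*h - 84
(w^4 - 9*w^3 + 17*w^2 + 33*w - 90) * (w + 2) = w^5 - 7*w^4 - w^3 + 67*w^2 - 24*w - 180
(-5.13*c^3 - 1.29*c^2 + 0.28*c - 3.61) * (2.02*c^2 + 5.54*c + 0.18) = -10.3626*c^5 - 31.026*c^4 - 7.5044*c^3 - 5.9732*c^2 - 19.949*c - 0.6498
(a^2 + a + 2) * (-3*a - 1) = -3*a^3 - 4*a^2 - 7*a - 2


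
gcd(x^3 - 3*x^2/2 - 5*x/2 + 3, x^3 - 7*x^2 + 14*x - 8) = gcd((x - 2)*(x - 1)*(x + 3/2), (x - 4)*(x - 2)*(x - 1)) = x^2 - 3*x + 2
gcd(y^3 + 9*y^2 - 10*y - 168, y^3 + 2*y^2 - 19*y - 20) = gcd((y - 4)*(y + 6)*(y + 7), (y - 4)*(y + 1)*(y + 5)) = y - 4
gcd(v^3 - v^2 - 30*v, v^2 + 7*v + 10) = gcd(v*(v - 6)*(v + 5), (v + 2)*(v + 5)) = v + 5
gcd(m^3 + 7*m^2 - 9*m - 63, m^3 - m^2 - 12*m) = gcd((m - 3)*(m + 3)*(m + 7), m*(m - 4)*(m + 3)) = m + 3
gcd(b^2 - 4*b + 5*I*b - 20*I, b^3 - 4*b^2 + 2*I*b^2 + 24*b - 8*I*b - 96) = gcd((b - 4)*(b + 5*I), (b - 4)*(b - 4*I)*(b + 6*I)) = b - 4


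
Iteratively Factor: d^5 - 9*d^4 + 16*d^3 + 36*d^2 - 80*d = (d + 2)*(d^4 - 11*d^3 + 38*d^2 - 40*d) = d*(d + 2)*(d^3 - 11*d^2 + 38*d - 40) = d*(d - 5)*(d + 2)*(d^2 - 6*d + 8) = d*(d - 5)*(d - 2)*(d + 2)*(d - 4)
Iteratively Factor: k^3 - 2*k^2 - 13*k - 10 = (k + 2)*(k^2 - 4*k - 5) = (k - 5)*(k + 2)*(k + 1)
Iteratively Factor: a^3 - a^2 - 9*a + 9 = (a + 3)*(a^2 - 4*a + 3) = (a - 3)*(a + 3)*(a - 1)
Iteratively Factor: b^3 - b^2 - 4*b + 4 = (b - 1)*(b^2 - 4) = (b - 2)*(b - 1)*(b + 2)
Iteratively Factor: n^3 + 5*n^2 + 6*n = (n + 3)*(n^2 + 2*n) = n*(n + 3)*(n + 2)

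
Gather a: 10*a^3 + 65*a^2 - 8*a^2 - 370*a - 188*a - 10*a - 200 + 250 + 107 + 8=10*a^3 + 57*a^2 - 568*a + 165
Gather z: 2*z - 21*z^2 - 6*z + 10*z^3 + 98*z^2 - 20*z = 10*z^3 + 77*z^2 - 24*z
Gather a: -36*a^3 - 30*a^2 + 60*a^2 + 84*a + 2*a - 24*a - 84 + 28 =-36*a^3 + 30*a^2 + 62*a - 56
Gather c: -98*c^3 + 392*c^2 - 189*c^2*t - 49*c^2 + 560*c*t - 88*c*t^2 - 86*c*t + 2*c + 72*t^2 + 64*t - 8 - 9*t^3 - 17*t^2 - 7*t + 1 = -98*c^3 + c^2*(343 - 189*t) + c*(-88*t^2 + 474*t + 2) - 9*t^3 + 55*t^2 + 57*t - 7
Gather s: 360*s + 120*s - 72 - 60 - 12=480*s - 144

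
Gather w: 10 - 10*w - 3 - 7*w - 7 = -17*w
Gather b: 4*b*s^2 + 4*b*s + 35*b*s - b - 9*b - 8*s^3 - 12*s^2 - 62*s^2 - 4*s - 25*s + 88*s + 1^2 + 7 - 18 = b*(4*s^2 + 39*s - 10) - 8*s^3 - 74*s^2 + 59*s - 10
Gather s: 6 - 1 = 5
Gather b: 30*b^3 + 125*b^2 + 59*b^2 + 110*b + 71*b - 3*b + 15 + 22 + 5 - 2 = 30*b^3 + 184*b^2 + 178*b + 40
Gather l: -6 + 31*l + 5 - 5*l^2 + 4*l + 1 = -5*l^2 + 35*l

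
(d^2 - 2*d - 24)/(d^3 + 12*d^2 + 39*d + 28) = (d - 6)/(d^2 + 8*d + 7)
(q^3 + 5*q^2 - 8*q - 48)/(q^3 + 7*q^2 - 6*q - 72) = (q + 4)/(q + 6)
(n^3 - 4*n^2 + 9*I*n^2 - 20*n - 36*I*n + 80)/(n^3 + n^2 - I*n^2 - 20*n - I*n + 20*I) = (n^2 + 9*I*n - 20)/(n^2 + n*(5 - I) - 5*I)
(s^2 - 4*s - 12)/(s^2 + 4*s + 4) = (s - 6)/(s + 2)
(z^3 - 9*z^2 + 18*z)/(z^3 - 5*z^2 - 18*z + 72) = z/(z + 4)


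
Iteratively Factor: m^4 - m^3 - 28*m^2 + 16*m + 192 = (m + 3)*(m^3 - 4*m^2 - 16*m + 64) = (m + 3)*(m + 4)*(m^2 - 8*m + 16) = (m - 4)*(m + 3)*(m + 4)*(m - 4)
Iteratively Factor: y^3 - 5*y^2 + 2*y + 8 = (y + 1)*(y^2 - 6*y + 8) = (y - 4)*(y + 1)*(y - 2)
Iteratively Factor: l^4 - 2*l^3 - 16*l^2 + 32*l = (l - 4)*(l^3 + 2*l^2 - 8*l) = (l - 4)*(l + 4)*(l^2 - 2*l) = l*(l - 4)*(l + 4)*(l - 2)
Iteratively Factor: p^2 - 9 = (p + 3)*(p - 3)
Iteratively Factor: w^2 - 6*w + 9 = (w - 3)*(w - 3)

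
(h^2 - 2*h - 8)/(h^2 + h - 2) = (h - 4)/(h - 1)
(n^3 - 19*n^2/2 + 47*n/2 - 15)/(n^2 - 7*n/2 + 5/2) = n - 6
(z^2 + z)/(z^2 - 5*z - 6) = z/(z - 6)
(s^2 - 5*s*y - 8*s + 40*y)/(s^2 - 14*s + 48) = (s - 5*y)/(s - 6)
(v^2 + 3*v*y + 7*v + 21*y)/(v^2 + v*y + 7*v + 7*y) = (v + 3*y)/(v + y)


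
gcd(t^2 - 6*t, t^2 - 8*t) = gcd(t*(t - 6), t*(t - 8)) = t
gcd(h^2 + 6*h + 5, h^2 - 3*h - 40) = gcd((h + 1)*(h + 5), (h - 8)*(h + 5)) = h + 5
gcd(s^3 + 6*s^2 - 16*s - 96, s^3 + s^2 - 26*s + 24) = s^2 + 2*s - 24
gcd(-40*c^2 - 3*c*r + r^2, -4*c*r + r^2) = 1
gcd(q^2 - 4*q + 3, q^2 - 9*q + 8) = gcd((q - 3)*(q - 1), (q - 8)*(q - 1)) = q - 1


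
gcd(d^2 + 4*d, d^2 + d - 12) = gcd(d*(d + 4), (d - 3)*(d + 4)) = d + 4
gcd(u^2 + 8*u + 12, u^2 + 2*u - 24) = u + 6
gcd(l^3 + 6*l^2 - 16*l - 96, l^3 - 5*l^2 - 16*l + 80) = l^2 - 16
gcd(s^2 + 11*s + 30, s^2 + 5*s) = s + 5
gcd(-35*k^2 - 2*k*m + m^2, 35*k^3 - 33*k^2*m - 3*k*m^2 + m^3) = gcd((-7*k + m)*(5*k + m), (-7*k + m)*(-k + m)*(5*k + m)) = 35*k^2 + 2*k*m - m^2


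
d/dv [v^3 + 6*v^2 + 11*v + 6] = 3*v^2 + 12*v + 11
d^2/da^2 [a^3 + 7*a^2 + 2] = 6*a + 14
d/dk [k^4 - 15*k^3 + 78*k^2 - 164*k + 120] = 4*k^3 - 45*k^2 + 156*k - 164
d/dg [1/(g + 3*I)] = -1/(g + 3*I)^2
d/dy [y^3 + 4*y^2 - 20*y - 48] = 3*y^2 + 8*y - 20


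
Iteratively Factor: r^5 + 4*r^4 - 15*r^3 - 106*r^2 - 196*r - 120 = (r + 2)*(r^4 + 2*r^3 - 19*r^2 - 68*r - 60) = (r + 2)^2*(r^3 - 19*r - 30) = (r + 2)^3*(r^2 - 2*r - 15) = (r - 5)*(r + 2)^3*(r + 3)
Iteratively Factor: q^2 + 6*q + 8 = (q + 4)*(q + 2)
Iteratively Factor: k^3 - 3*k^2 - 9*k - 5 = (k + 1)*(k^2 - 4*k - 5) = (k + 1)^2*(k - 5)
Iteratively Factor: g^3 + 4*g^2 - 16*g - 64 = (g + 4)*(g^2 - 16) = (g + 4)^2*(g - 4)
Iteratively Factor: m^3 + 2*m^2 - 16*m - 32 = (m - 4)*(m^2 + 6*m + 8) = (m - 4)*(m + 2)*(m + 4)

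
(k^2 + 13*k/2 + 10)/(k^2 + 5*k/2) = (k + 4)/k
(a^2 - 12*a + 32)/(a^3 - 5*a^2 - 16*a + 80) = (a - 8)/(a^2 - a - 20)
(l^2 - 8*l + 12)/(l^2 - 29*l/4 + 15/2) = 4*(l - 2)/(4*l - 5)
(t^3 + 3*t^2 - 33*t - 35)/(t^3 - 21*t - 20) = (t + 7)/(t + 4)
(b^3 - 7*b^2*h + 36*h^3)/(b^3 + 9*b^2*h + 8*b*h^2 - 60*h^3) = (b^3 - 7*b^2*h + 36*h^3)/(b^3 + 9*b^2*h + 8*b*h^2 - 60*h^3)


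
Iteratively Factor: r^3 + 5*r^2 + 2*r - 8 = (r + 2)*(r^2 + 3*r - 4) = (r - 1)*(r + 2)*(r + 4)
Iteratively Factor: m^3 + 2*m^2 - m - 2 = (m + 2)*(m^2 - 1) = (m + 1)*(m + 2)*(m - 1)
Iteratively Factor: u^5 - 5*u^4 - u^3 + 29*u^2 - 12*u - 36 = (u - 3)*(u^4 - 2*u^3 - 7*u^2 + 8*u + 12) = (u - 3)*(u + 2)*(u^3 - 4*u^2 + u + 6) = (u - 3)*(u + 1)*(u + 2)*(u^2 - 5*u + 6) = (u - 3)*(u - 2)*(u + 1)*(u + 2)*(u - 3)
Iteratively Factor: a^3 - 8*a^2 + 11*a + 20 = (a - 4)*(a^2 - 4*a - 5) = (a - 5)*(a - 4)*(a + 1)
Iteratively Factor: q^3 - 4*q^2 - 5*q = (q + 1)*(q^2 - 5*q) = (q - 5)*(q + 1)*(q)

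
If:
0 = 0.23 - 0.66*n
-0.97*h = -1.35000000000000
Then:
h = 1.39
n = 0.35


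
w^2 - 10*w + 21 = (w - 7)*(w - 3)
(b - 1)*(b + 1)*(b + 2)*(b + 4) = b^4 + 6*b^3 + 7*b^2 - 6*b - 8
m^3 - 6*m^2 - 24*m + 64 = (m - 8)*(m - 2)*(m + 4)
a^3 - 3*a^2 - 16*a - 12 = (a - 6)*(a + 1)*(a + 2)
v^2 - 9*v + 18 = (v - 6)*(v - 3)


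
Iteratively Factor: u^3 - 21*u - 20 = (u - 5)*(u^2 + 5*u + 4) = (u - 5)*(u + 1)*(u + 4)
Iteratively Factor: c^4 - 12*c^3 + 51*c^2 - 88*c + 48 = (c - 3)*(c^3 - 9*c^2 + 24*c - 16) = (c - 4)*(c - 3)*(c^2 - 5*c + 4) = (c - 4)*(c - 3)*(c - 1)*(c - 4)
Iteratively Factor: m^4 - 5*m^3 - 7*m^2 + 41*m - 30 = (m - 1)*(m^3 - 4*m^2 - 11*m + 30) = (m - 5)*(m - 1)*(m^2 + m - 6) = (m - 5)*(m - 1)*(m + 3)*(m - 2)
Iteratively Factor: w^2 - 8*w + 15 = (w - 5)*(w - 3)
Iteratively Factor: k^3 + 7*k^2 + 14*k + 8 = (k + 4)*(k^2 + 3*k + 2) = (k + 1)*(k + 4)*(k + 2)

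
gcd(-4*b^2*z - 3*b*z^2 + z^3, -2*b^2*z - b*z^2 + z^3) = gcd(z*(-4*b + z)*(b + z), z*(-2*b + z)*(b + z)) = b*z + z^2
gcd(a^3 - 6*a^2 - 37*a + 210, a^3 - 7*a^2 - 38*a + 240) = a^2 + a - 30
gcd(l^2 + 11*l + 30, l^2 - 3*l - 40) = l + 5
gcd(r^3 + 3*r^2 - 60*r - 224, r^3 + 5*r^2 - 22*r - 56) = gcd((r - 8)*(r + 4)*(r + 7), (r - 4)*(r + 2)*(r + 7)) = r + 7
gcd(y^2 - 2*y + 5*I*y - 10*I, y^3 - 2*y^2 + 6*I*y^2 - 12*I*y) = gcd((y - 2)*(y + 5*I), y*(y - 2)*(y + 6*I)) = y - 2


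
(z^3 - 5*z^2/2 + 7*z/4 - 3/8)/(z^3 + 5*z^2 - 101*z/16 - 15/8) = 2*(8*z^3 - 20*z^2 + 14*z - 3)/(16*z^3 + 80*z^2 - 101*z - 30)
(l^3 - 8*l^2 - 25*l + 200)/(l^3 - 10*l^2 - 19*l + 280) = (l - 5)/(l - 7)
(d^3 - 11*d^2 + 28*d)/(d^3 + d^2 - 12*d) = (d^2 - 11*d + 28)/(d^2 + d - 12)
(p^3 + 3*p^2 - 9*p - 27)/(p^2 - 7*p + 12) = (p^2 + 6*p + 9)/(p - 4)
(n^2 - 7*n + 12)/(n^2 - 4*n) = (n - 3)/n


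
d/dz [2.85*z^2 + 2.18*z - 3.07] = 5.7*z + 2.18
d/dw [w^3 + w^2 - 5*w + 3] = 3*w^2 + 2*w - 5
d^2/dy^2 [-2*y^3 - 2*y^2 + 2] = -12*y - 4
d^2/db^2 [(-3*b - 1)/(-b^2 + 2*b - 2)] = 2*((5 - 9*b)*(b^2 - 2*b + 2) + 4*(b - 1)^2*(3*b + 1))/(b^2 - 2*b + 2)^3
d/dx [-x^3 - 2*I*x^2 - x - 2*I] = -3*x^2 - 4*I*x - 1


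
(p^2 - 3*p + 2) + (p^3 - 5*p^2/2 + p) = p^3 - 3*p^2/2 - 2*p + 2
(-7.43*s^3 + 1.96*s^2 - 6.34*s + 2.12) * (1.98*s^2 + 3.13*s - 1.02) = -14.7114*s^5 - 19.3751*s^4 + 1.1602*s^3 - 17.6458*s^2 + 13.1024*s - 2.1624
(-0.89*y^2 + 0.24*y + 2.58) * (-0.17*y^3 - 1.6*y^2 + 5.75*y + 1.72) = 0.1513*y^5 + 1.3832*y^4 - 5.9401*y^3 - 4.2788*y^2 + 15.2478*y + 4.4376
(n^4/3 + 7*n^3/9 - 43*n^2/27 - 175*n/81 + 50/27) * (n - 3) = n^5/3 - 2*n^4/9 - 106*n^3/27 + 212*n^2/81 + 25*n/3 - 50/9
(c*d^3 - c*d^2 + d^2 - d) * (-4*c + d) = -4*c^2*d^3 + 4*c^2*d^2 + c*d^4 - c*d^3 - 4*c*d^2 + 4*c*d + d^3 - d^2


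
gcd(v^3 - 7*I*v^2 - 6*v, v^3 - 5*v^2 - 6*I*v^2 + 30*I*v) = v^2 - 6*I*v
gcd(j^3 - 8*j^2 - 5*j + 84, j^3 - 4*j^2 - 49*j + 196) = j^2 - 11*j + 28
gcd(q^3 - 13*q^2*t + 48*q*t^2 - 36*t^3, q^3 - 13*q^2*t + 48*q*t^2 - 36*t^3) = q^3 - 13*q^2*t + 48*q*t^2 - 36*t^3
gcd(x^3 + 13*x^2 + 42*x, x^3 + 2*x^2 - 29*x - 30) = x + 6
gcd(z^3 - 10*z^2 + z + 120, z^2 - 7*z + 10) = z - 5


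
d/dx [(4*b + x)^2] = 8*b + 2*x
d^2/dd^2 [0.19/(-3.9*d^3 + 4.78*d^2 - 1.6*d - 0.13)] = ((4.446*d - 1.8164)*(3.9*d^3 - 4.78*d^2 + 1.6*d + 0.13) - 0.19*(11.7*d^2 - 9.56*d + 1.6)*(23.4*d^2 - 19.12*d + 3.2))/(3.9*d^3 - 4.78*d^2 + 1.6*d + 0.13)^3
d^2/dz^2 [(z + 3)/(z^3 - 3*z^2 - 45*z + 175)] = 6*(z^3 + 13*z^2 + 99*z + 207)/(z^7 + z^6 - 123*z^5 + 53*z^4 + 5315*z^3 - 8925*z^2 - 79625*z + 214375)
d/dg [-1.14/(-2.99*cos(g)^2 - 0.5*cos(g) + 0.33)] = (6.8172*cos(g) + 0.57)*sin(g)/(2.99*cos(g)^2 + 0.5*cos(g) - 0.33)^2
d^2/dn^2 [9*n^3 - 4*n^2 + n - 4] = 54*n - 8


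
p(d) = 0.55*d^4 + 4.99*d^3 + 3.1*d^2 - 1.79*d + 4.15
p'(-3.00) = 54.94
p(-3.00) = -52.76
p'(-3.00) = 54.94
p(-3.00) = -52.76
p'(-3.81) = 70.22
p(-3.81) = -104.11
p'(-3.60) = 67.26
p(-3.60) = -89.66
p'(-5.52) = 50.10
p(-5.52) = -220.17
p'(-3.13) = 58.00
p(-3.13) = -60.10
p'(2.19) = 106.69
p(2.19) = 80.16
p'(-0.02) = -1.91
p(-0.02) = 4.19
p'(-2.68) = 46.77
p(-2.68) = -36.47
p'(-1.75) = 21.42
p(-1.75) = -4.81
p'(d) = 2.2*d^3 + 14.97*d^2 + 6.2*d - 1.79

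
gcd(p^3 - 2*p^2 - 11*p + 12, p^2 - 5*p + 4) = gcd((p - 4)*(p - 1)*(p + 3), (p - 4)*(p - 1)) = p^2 - 5*p + 4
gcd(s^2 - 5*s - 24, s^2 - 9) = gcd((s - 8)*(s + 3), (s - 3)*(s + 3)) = s + 3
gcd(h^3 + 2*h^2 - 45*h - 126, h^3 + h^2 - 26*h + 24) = h + 6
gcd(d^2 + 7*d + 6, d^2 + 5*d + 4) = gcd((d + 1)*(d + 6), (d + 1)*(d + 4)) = d + 1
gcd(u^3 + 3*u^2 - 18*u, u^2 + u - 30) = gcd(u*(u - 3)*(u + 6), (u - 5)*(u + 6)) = u + 6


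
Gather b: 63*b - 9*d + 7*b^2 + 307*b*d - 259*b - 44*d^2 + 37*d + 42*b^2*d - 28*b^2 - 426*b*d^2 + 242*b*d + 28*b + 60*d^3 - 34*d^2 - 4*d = b^2*(42*d - 21) + b*(-426*d^2 + 549*d - 168) + 60*d^3 - 78*d^2 + 24*d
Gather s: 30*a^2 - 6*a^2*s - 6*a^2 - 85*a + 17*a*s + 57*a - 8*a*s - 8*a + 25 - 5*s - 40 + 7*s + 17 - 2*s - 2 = 24*a^2 - 36*a + s*(-6*a^2 + 9*a)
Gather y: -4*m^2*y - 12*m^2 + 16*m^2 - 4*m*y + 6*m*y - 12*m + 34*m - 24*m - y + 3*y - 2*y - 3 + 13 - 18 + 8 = 4*m^2 - 2*m + y*(-4*m^2 + 2*m)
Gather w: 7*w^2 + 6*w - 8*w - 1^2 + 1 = 7*w^2 - 2*w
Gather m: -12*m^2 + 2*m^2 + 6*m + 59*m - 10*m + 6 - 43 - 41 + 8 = -10*m^2 + 55*m - 70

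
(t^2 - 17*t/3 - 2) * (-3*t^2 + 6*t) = -3*t^4 + 23*t^3 - 28*t^2 - 12*t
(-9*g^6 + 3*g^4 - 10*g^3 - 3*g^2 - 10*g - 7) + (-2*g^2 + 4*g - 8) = -9*g^6 + 3*g^4 - 10*g^3 - 5*g^2 - 6*g - 15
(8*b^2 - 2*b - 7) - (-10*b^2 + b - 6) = 18*b^2 - 3*b - 1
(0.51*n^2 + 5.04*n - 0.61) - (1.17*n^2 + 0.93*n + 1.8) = -0.66*n^2 + 4.11*n - 2.41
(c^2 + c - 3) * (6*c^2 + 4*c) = 6*c^4 + 10*c^3 - 14*c^2 - 12*c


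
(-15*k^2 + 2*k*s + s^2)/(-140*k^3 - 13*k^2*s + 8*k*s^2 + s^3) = (-3*k + s)/(-28*k^2 + 3*k*s + s^2)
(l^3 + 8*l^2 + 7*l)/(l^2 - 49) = l*(l + 1)/(l - 7)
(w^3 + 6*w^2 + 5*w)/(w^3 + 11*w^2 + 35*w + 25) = w/(w + 5)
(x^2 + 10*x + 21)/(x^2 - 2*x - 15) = (x + 7)/(x - 5)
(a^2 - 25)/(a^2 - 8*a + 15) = (a + 5)/(a - 3)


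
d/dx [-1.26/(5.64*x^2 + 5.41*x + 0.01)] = (14.2128*x + 6.8166)/(5.64*x^2 + 5.41*x + 0.01)^2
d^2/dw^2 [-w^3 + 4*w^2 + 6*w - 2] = 8 - 6*w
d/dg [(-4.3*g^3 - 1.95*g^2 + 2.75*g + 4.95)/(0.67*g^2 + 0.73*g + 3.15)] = (-2.881*g^4 - 6.278*g^3 - 43.901*g^2 - 18.918*g + 5.049)/(0.4489*g^4 + 0.9782*g^3 + 4.7539*g^2 + 4.599*g + 9.9225)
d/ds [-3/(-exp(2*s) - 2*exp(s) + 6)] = -6*(exp(s) + 1)*exp(s)/(exp(2*s) + 2*exp(s) - 6)^2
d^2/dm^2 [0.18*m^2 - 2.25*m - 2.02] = 0.360000000000000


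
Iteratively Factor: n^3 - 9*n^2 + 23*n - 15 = (n - 1)*(n^2 - 8*n + 15) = (n - 5)*(n - 1)*(n - 3)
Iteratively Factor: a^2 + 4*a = (a)*(a + 4)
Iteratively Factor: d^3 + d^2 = (d)*(d^2 + d) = d^2*(d + 1)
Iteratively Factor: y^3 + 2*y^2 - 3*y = (y)*(y^2 + 2*y - 3) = y*(y - 1)*(y + 3)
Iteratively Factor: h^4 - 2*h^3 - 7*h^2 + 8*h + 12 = (h - 3)*(h^3 + h^2 - 4*h - 4) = (h - 3)*(h + 1)*(h^2 - 4) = (h - 3)*(h - 2)*(h + 1)*(h + 2)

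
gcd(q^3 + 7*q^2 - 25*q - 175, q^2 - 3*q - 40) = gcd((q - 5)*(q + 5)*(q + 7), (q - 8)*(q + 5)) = q + 5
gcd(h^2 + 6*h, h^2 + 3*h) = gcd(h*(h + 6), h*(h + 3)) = h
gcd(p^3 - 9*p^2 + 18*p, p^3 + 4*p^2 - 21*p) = p^2 - 3*p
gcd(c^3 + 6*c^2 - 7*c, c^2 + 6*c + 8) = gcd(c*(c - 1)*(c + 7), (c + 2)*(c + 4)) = 1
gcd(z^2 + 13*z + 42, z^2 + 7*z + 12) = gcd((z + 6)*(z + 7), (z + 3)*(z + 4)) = 1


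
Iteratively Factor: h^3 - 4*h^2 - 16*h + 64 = (h + 4)*(h^2 - 8*h + 16) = (h - 4)*(h + 4)*(h - 4)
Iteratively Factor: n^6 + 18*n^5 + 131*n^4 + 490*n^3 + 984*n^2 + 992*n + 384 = (n + 4)*(n^5 + 14*n^4 + 75*n^3 + 190*n^2 + 224*n + 96) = (n + 4)^2*(n^4 + 10*n^3 + 35*n^2 + 50*n + 24) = (n + 2)*(n + 4)^2*(n^3 + 8*n^2 + 19*n + 12) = (n + 1)*(n + 2)*(n + 4)^2*(n^2 + 7*n + 12) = (n + 1)*(n + 2)*(n + 3)*(n + 4)^2*(n + 4)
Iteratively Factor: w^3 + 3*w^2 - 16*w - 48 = (w - 4)*(w^2 + 7*w + 12) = (w - 4)*(w + 3)*(w + 4)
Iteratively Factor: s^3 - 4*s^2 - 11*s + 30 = (s - 5)*(s^2 + s - 6) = (s - 5)*(s - 2)*(s + 3)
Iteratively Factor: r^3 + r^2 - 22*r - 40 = (r - 5)*(r^2 + 6*r + 8) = (r - 5)*(r + 2)*(r + 4)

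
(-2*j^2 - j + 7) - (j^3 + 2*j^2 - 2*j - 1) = -j^3 - 4*j^2 + j + 8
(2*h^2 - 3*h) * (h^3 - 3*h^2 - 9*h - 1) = 2*h^5 - 9*h^4 - 9*h^3 + 25*h^2 + 3*h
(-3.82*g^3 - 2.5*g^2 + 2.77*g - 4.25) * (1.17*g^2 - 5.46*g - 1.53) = -4.4694*g^5 + 17.9322*g^4 + 22.7355*g^3 - 16.2717*g^2 + 18.9669*g + 6.5025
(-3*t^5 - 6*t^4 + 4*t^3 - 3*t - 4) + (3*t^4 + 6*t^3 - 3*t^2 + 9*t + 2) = -3*t^5 - 3*t^4 + 10*t^3 - 3*t^2 + 6*t - 2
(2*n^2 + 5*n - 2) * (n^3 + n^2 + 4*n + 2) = 2*n^5 + 7*n^4 + 11*n^3 + 22*n^2 + 2*n - 4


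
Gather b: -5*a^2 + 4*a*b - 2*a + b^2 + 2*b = -5*a^2 - 2*a + b^2 + b*(4*a + 2)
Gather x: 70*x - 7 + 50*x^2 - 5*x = 50*x^2 + 65*x - 7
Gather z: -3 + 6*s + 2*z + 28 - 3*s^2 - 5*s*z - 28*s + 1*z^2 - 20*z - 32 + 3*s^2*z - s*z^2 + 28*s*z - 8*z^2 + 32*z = -3*s^2 - 22*s + z^2*(-s - 7) + z*(3*s^2 + 23*s + 14) - 7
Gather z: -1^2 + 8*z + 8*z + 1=16*z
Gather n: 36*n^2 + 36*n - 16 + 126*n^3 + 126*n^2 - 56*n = 126*n^3 + 162*n^2 - 20*n - 16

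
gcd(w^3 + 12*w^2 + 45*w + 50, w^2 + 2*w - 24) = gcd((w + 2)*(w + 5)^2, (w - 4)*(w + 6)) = 1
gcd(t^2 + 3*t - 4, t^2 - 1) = t - 1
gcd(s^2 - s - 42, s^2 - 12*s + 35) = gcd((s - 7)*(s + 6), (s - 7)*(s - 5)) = s - 7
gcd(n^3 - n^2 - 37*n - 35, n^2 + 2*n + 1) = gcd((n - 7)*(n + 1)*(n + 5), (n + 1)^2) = n + 1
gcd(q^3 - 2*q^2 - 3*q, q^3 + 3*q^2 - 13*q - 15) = q^2 - 2*q - 3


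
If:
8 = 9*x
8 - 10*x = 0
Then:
No Solution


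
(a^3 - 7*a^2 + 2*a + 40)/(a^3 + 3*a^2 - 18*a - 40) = (a - 5)/(a + 5)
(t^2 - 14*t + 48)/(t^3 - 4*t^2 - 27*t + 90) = (t - 8)/(t^2 + 2*t - 15)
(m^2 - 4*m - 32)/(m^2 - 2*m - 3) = (-m^2 + 4*m + 32)/(-m^2 + 2*m + 3)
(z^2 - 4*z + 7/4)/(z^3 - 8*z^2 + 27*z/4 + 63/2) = (2*z - 1)/(2*z^2 - 9*z - 18)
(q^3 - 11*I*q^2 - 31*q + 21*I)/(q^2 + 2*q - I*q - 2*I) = (q^2 - 10*I*q - 21)/(q + 2)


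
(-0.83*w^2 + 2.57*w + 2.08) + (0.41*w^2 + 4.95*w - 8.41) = -0.42*w^2 + 7.52*w - 6.33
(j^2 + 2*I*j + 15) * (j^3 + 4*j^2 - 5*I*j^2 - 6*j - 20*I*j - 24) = j^5 + 4*j^4 - 3*I*j^4 + 19*j^3 - 12*I*j^3 + 76*j^2 - 87*I*j^2 - 90*j - 348*I*j - 360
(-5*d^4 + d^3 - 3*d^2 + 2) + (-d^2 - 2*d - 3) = -5*d^4 + d^3 - 4*d^2 - 2*d - 1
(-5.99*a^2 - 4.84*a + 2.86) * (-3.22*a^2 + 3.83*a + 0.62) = 19.2878*a^4 - 7.3569*a^3 - 31.4602*a^2 + 7.953*a + 1.7732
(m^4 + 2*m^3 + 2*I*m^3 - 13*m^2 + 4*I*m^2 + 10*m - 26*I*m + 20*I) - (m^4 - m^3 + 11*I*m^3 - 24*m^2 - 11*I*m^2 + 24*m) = 3*m^3 - 9*I*m^3 + 11*m^2 + 15*I*m^2 - 14*m - 26*I*m + 20*I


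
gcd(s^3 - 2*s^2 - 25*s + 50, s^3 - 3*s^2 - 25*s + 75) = s^2 - 25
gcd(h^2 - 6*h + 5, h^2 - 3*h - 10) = h - 5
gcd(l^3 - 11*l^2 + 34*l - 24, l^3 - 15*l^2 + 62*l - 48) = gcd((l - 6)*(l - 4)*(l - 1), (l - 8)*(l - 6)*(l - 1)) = l^2 - 7*l + 6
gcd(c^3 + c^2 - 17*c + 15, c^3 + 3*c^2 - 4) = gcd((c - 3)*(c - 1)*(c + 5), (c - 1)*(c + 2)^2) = c - 1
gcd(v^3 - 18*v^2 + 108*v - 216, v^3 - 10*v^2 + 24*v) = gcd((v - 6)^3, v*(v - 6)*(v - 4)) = v - 6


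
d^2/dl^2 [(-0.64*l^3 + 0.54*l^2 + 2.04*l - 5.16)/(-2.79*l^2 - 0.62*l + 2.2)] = (7.105427357601e-15*l^5 - 21.542272*l^3 + 215.870856*l^2 - 2.98891200000001*l + 56.518848)/(21.717639*l^6 + 14.478426*l^5 - 48.157632*l^4 - 22.595032*l^3 + 37.97376*l^2 + 9.0024*l - 10.648)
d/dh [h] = 1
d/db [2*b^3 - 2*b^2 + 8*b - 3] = 6*b^2 - 4*b + 8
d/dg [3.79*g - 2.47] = 3.79000000000000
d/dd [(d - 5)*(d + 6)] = 2*d + 1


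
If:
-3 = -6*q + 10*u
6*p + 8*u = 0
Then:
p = -4*u/3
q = 5*u/3 + 1/2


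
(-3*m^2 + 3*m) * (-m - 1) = 3*m^3 - 3*m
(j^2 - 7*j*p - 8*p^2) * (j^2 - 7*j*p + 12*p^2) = j^4 - 14*j^3*p + 53*j^2*p^2 - 28*j*p^3 - 96*p^4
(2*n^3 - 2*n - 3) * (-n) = -2*n^4 + 2*n^2 + 3*n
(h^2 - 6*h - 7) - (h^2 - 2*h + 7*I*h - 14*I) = -4*h - 7*I*h - 7 + 14*I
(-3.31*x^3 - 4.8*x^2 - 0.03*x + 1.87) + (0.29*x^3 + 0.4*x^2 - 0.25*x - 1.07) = -3.02*x^3 - 4.4*x^2 - 0.28*x + 0.8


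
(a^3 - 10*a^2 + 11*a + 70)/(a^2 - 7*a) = a - 3 - 10/a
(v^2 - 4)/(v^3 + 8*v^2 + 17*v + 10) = (v - 2)/(v^2 + 6*v + 5)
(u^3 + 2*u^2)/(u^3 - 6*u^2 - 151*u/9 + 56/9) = 9*u^2*(u + 2)/(9*u^3 - 54*u^2 - 151*u + 56)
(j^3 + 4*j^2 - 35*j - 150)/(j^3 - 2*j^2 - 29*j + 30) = (j + 5)/(j - 1)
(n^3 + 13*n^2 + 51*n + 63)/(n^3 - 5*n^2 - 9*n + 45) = (n^2 + 10*n + 21)/(n^2 - 8*n + 15)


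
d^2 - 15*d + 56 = (d - 8)*(d - 7)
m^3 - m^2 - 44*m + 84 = (m - 6)*(m - 2)*(m + 7)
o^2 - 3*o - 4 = (o - 4)*(o + 1)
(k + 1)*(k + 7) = k^2 + 8*k + 7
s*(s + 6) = s^2 + 6*s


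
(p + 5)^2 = p^2 + 10*p + 25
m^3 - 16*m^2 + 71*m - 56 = (m - 8)*(m - 7)*(m - 1)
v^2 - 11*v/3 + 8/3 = (v - 8/3)*(v - 1)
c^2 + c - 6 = (c - 2)*(c + 3)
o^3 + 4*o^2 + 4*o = o*(o + 2)^2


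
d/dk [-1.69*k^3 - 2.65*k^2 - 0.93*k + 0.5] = -5.07*k^2 - 5.3*k - 0.93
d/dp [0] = 0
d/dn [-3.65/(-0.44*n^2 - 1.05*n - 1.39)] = (-3.212*n - 3.8325)/(0.44*n^2 + 1.05*n + 1.39)^2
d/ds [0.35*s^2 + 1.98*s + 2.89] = 0.7*s + 1.98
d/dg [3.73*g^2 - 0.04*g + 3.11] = 7.46*g - 0.04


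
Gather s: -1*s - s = -2*s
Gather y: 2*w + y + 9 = 2*w + y + 9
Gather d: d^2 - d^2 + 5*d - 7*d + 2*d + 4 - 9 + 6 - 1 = 0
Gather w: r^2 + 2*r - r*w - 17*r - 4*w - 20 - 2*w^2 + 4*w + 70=r^2 - r*w - 15*r - 2*w^2 + 50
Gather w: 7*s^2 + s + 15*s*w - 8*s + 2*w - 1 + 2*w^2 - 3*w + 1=7*s^2 - 7*s + 2*w^2 + w*(15*s - 1)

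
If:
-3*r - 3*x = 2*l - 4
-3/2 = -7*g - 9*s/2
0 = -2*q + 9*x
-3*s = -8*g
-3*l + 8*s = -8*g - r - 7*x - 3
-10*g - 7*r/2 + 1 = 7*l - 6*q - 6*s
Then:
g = 3/38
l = 25303/9557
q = 21924/9557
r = -8998/9557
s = 4/19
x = 4872/9557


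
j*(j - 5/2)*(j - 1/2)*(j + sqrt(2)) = j^4 - 3*j^3 + sqrt(2)*j^3 - 3*sqrt(2)*j^2 + 5*j^2/4 + 5*sqrt(2)*j/4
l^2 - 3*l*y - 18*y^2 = (l - 6*y)*(l + 3*y)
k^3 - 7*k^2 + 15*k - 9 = (k - 3)^2*(k - 1)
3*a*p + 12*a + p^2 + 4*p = (3*a + p)*(p + 4)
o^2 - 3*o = o*(o - 3)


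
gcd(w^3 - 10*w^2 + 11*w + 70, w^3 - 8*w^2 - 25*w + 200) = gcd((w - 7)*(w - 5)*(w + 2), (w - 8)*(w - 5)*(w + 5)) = w - 5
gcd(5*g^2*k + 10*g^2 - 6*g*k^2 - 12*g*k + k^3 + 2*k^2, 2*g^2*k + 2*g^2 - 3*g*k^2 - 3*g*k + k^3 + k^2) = g - k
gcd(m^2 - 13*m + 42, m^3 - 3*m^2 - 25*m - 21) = m - 7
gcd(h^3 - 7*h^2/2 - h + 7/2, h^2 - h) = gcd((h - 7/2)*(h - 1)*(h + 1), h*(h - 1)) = h - 1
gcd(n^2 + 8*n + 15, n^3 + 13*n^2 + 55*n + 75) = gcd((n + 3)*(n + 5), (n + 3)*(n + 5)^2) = n^2 + 8*n + 15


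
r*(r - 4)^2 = r^3 - 8*r^2 + 16*r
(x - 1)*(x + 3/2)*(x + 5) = x^3 + 11*x^2/2 + x - 15/2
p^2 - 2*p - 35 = (p - 7)*(p + 5)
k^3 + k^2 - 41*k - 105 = (k - 7)*(k + 3)*(k + 5)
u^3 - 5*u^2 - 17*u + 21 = (u - 7)*(u - 1)*(u + 3)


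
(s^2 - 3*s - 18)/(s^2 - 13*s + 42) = (s + 3)/(s - 7)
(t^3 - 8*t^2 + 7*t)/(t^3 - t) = (t - 7)/(t + 1)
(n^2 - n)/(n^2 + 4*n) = (n - 1)/(n + 4)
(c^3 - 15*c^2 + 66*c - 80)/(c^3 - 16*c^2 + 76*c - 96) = (c - 5)/(c - 6)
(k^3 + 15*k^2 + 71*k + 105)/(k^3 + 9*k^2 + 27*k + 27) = (k^2 + 12*k + 35)/(k^2 + 6*k + 9)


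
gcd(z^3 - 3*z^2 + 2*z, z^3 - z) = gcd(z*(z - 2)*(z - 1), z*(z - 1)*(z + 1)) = z^2 - z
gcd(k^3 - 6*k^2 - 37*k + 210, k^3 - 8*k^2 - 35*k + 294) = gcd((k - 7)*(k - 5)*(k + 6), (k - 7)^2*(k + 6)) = k^2 - k - 42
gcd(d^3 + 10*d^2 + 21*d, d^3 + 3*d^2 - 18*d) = d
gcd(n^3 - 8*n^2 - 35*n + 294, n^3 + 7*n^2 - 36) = n + 6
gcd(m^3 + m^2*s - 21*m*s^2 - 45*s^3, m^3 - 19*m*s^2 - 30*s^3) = -m^2 + 2*m*s + 15*s^2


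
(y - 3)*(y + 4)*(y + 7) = y^3 + 8*y^2 - 5*y - 84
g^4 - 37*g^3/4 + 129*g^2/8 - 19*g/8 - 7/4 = (g - 7)*(g - 2)*(g - 1/2)*(g + 1/4)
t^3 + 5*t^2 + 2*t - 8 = (t - 1)*(t + 2)*(t + 4)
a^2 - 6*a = a*(a - 6)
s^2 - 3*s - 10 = (s - 5)*(s + 2)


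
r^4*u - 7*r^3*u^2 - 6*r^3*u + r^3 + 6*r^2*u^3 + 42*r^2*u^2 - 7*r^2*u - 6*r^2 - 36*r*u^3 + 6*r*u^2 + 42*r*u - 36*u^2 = (r - 6)*(r - 6*u)*(r - u)*(r*u + 1)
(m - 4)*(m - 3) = m^2 - 7*m + 12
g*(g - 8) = g^2 - 8*g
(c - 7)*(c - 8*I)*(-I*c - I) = -I*c^3 - 8*c^2 + 6*I*c^2 + 48*c + 7*I*c + 56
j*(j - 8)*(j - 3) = j^3 - 11*j^2 + 24*j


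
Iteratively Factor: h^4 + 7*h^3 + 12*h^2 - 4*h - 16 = (h + 4)*(h^3 + 3*h^2 - 4) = (h - 1)*(h + 4)*(h^2 + 4*h + 4) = (h - 1)*(h + 2)*(h + 4)*(h + 2)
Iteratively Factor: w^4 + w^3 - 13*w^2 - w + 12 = (w + 4)*(w^3 - 3*w^2 - w + 3) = (w - 1)*(w + 4)*(w^2 - 2*w - 3) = (w - 1)*(w + 1)*(w + 4)*(w - 3)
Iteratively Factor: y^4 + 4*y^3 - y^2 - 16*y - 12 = (y - 2)*(y^3 + 6*y^2 + 11*y + 6) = (y - 2)*(y + 2)*(y^2 + 4*y + 3) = (y - 2)*(y + 1)*(y + 2)*(y + 3)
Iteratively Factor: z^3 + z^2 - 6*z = (z - 2)*(z^2 + 3*z) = (z - 2)*(z + 3)*(z)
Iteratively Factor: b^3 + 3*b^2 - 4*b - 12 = (b + 2)*(b^2 + b - 6) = (b - 2)*(b + 2)*(b + 3)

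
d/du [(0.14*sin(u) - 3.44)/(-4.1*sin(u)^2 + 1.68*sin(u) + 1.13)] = (0.574*sin(u)^2 - 28.208*sin(u) + 5.9374)*cos(u)/(16.81*sin(u)^4 - 13.776*sin(u)^3 - 6.4436*sin(u)^2 + 3.7968*sin(u) + 1.2769)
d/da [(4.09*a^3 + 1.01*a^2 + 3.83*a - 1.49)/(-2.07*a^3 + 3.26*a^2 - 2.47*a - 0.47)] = (-3.5527136788005e-15*a^5 + 15.4241*a^4 - 4.3484*a^3 - 30.0003*a^2 + 8.7654*a - 5.4804)/(4.2849*a^6 - 13.4964*a^5 + 20.8534*a^4 - 14.1586*a^3 + 3.0365*a^2 + 2.3218*a + 0.2209)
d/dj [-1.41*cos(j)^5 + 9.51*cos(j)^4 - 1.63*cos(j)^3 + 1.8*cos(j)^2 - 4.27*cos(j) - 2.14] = (7.05*cos(j)^4 - 38.04*cos(j)^3 + 4.89*cos(j)^2 - 3.6*cos(j) + 4.27)*sin(j)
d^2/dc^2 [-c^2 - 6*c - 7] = -2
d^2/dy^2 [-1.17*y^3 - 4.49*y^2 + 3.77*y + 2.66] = -7.02*y - 8.98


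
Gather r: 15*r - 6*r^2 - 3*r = -6*r^2 + 12*r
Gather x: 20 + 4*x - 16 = 4*x + 4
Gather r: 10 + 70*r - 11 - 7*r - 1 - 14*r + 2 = 49*r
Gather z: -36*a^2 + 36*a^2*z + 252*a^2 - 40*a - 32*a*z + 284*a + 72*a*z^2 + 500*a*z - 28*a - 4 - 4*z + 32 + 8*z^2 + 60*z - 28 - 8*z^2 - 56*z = 216*a^2 + 72*a*z^2 + 216*a + z*(36*a^2 + 468*a)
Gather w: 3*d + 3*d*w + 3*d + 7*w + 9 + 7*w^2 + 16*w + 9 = 6*d + 7*w^2 + w*(3*d + 23) + 18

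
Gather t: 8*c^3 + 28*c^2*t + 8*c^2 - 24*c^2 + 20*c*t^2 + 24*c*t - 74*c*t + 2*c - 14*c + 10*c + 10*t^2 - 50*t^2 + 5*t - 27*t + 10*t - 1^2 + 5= 8*c^3 - 16*c^2 - 2*c + t^2*(20*c - 40) + t*(28*c^2 - 50*c - 12) + 4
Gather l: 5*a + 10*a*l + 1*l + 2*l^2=5*a + 2*l^2 + l*(10*a + 1)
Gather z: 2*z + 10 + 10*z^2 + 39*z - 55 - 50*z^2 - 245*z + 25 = -40*z^2 - 204*z - 20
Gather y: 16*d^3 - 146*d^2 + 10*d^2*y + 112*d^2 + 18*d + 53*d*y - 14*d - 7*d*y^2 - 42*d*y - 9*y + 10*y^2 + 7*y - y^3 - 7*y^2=16*d^3 - 34*d^2 + 4*d - y^3 + y^2*(3 - 7*d) + y*(10*d^2 + 11*d - 2)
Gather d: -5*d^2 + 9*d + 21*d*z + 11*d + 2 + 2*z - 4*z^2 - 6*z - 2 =-5*d^2 + d*(21*z + 20) - 4*z^2 - 4*z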